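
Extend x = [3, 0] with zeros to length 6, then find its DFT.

Original 2-point DFT: [3, 3]
Zero-padded 6-point DFT provides frequency interpolation.

DFT_6([x, 0, ...]) = [3, 3, 3, 3, 3, 3]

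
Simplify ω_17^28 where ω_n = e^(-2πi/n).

Since ω_17^17 = 1, powers reduce modulo 17.
28 mod 17 = 11
So ω_17^28 = ω_17^11 = e^(-2πi·11/17)

ω_17^28 = ω_17^11 = -0.6026+0.7980i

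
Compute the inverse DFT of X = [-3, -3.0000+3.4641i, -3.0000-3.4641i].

x[n] = (1/3) Σ(k=0 to 2) X[k] · e^(2πikn/3)

Computing each x[n]:
x[0] = -3
x[1] = -2
x[2] = 2

x = [-3, -2, 2]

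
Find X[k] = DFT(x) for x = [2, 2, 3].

X[k] = Σ(n=0 to 2) x[n] · ω_3^(nk)
where ω_3 = e^(-2πi/3)

Computing each X[k]:
X[0] = 7
X[1] = -0.5000+0.8660i
X[2] = -0.5000-0.8660i

X = [7, -0.5000+0.8660i, -0.5000-0.8660i]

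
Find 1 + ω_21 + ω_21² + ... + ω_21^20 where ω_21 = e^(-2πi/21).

Sum of all nth roots of unity equals 0 for n > 1 (geometric series with r ≠ 1).

0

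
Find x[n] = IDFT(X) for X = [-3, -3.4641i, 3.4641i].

x[n] = (1/3) Σ(k=0 to 2) X[k] · e^(2πikn/3)

Computing each x[n]:
x[0] = -1
x[1] = 1
x[2] = -3

x = [-1, 1, -3]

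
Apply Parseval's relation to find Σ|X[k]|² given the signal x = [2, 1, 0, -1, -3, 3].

Parseval: Σ|x[n]|² = (1/N)Σ|X[k]|², so Σ|X[k]|² = N·Σ|x[n]|² = 6·24.0000

Σ|X[k]|² = N·Σ|x[n]|² = 6·24.0000 = 144.0000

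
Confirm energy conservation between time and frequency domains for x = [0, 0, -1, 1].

Time domain:
Σ|x[n]|² = |0|² + |0|² + |-1|² + |1|² = 2.0000

Frequency domain:
(1/4)Σ|X[k]|² = (1/4)(|0|² + |1+1i|² + |-2|² + |1-1i|²) = (1/4)·8.0000 = 2.0000

Both sides agree, confirming Parseval's theorem.

Σ|x[n]|² = (1/N)Σ|X[k]|² = 2.0000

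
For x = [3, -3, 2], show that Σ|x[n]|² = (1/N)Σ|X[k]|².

Time domain:
Σ|x[n]|² = |3|² + |-3|² + |2|² = 22.0000

Frequency domain:
(1/3)Σ|X[k]|² = (1/3)(|2|² + |3.5000+4.3301i|² + |3.5000-4.3301i|²) = (1/3)·66.0000 = 22.0000

Both sides agree, confirming Parseval's theorem.

Σ|x[n]|² = (1/N)Σ|X[k]|² = 22.0000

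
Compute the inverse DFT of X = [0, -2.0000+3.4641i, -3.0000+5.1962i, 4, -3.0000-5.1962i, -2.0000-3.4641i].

x[n] = (1/6) Σ(k=0 to 5) X[k] · e^(2πikn/6)

Computing each x[n]:
x[0] = -1
x[1] = -3
x[2] = 2
x[3] = -1
x[4] = 1
x[5] = 2

x = [-1, -3, 2, -1, 1, 2]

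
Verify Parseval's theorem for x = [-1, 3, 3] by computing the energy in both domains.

Time domain:
Σ|x[n]|² = |-1|² + |3|² + |3|² = 19.0000

Frequency domain:
(1/3)Σ|X[k]|² = (1/3)(|5|² + |-4|² + |-4|²) = (1/3)·57.0000 = 19.0000

Both sides agree, confirming Parseval's theorem.

Σ|x[n]|² = (1/N)Σ|X[k]|² = 19.0000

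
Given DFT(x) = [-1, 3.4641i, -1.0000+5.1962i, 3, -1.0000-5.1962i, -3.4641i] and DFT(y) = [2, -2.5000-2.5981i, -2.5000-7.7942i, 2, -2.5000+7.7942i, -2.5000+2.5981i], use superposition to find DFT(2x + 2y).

By linearity: DFT(2x + 2y) = 2·DFT(x) + 2·DFT(y)
= 2·[-1, 3.4641i, -1.0000+5.1962i, 3, -1.0000-5.1962i, -3.4641i] + 2·[2, -2.5000-2.5981i, -2.5000-7.7942i, 2, -2.5000+7.7942i, -2.5000+2.5981i]

Computing element-wise:
Z[0] = 2·(-1) + 2·(2) = 2
Z[1] = 2·(3.4641i) + 2·(-2.5000-2.5981i) = -5.0000+1.7320i
Z[2] = 2·(-1.0000+5.1962i) + 2·(-2.5000-7.7942i) = -7.0000-5.1960i
Z[3] = 2·(3) + 2·(2) = 10
Z[4] = 2·(-1.0000-5.1962i) + 2·(-2.5000+7.7942i) = -7.0000+5.1960i
Z[5] = 2·(-3.4641i) + 2·(-2.5000+2.5981i) = -5.0000-1.7320i

DFT(2x + 2y) = 2·X + 2·Y = [2, -5.0000+1.7320i, -7.0000-5.1960i, 10, -7.0000+5.1960i, -5.0000-1.7320i]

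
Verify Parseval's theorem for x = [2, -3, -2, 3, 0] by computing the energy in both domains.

Time domain:
Σ|x[n]|² = |2|² + |-3|² + |-2|² + |3|² + |0|² = 26.0000

Frequency domain:
(1/5)Σ|X[k]|² = (1/5)(|0|² + |0.2639+5.7921i|² + |4.7361-2.9919i|² + |4.7361+2.9919i|² + |0.2639-5.7921i|²) = (1/5)·130.0000 = 26.0000

Both sides agree, confirming Parseval's theorem.

Σ|x[n]|² = (1/N)Σ|X[k]|² = 26.0000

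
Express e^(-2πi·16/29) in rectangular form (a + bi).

ω_29^16 = e^(-2πi·16/29)
= cos(-2π·16/29) + i·sin(-2π·16/29)
= cos(-32π/29) + i·sin(-32π/29)

ω_29^16 = cos(-32π/29) + i·sin(-32π/29) = -0.9477+0.3193i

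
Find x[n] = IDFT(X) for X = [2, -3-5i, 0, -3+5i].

x[n] = (1/4) Σ(k=0 to 3) X[k] · e^(2πikn/4)

Computing each x[n]:
x[0] = -1
x[1] = 3
x[2] = 2
x[3] = -2

x = [-1, 3, 2, -2]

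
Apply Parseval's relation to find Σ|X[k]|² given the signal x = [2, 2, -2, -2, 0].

Parseval: Σ|x[n]|² = (1/N)Σ|X[k]|², so Σ|X[k]|² = N·Σ|x[n]|² = 5·16.0000

Σ|X[k]|² = N·Σ|x[n]|² = 5·16.0000 = 80.0000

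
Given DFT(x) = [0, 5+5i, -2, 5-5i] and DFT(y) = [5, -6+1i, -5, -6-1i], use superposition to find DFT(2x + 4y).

By linearity: DFT(2x + 4y) = 2·DFT(x) + 4·DFT(y)
= 2·[0, 5+5i, -2, 5-5i] + 4·[5, -6+1i, -5, -6-1i]

Computing element-wise:
Z[0] = 2·(0) + 4·(5) = 20
Z[1] = 2·(5+5i) + 4·(-6+1i) = -14+14i
Z[2] = 2·(-2) + 4·(-5) = -24
Z[3] = 2·(5-5i) + 4·(-6-1i) = -14-14i

DFT(2x + 4y) = 2·X + 4·Y = [20, -14+14i, -24, -14-14i]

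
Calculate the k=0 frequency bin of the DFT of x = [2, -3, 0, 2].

X[0] = Σ(n=0 to 3) x[n] · ω_4^0 = Σ x[n]
= (2) + (-3) + (0) + (2)

X[0] = 1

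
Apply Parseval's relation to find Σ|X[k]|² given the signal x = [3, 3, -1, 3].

Parseval: Σ|x[n]|² = (1/N)Σ|X[k]|², so Σ|X[k]|² = N·Σ|x[n]|² = 4·28.0000

Σ|X[k]|² = N·Σ|x[n]|² = 4·28.0000 = 112.0000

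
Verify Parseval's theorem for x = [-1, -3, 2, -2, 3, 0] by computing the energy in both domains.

Time domain:
Σ|x[n]|² = |-1|² + |-3|² + |2|² + |-2|² + |3|² + |0|² = 27.0000

Frequency domain:
(1/6)Σ|X[k]|² = (1/6)(|-1|² + |-3.0000+3.4641i|² + |-4.0000+1.7321i|² + |9|² + |-4.0000-1.7321i|² + |-3.0000-3.4641i|²) = (1/6)·162.0000 = 27.0000

Both sides agree, confirming Parseval's theorem.

Σ|x[n]|² = (1/N)Σ|X[k]|² = 27.0000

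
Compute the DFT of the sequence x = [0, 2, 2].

X[k] = Σ(n=0 to 2) x[n] · ω_3^(nk)
where ω_3 = e^(-2πi/3)

Computing each X[k]:
X[0] = 4
X[1] = -2
X[2] = -2

X = [4, -2, -2]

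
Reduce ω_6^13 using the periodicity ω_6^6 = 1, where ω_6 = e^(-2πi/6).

Since ω_6^6 = 1, powers reduce modulo 6.
13 mod 6 = 1
So ω_6^13 = ω_6^1 = e^(-2πi·1/6)

ω_6^13 = ω_6^1 = 0.5000-0.8660i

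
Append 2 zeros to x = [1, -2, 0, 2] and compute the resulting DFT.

Original 4-point DFT: [1, 1+4i, 1, 1-4i]
Zero-padded 6-point DFT provides frequency interpolation.

DFT_6([x, 0, ...]) = [1, -2.0000+1.7321i, 4.0000+1.7321i, 1, 4.0000-1.7321i, -2.0000-1.7321i]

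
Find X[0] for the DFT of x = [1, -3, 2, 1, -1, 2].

X[0] = Σ(n=0 to 5) x[n] · ω_6^0 = Σ x[n]
= (1) + (-3) + (2) + (1) + (-1) + (2)

X[0] = 2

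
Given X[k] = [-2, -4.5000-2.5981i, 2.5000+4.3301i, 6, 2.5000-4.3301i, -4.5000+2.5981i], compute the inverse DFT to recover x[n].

x[n] = (1/6) Σ(k=0 to 5) X[k] · e^(2πikn/6)

Computing each x[n]:
x[0] = 0
x[1] = -3
x[2] = 3
x[3] = 1
x[4] = -1
x[5] = -2

x = [0, -3, 3, 1, -1, -2]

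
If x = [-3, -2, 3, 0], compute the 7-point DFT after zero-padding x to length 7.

Original 4-point DFT: [-2, -6+2i, 2, -6-2i]
Zero-padded 7-point DFT provides frequency interpolation.

DFT_7([x, 0, ...]) = [-2, -4.9145-1.3611i, -5.2579+3.2515i, 0.6724+3.2133i, 0.6724-3.2133i, -5.2579-3.2515i, -4.9145+1.3611i]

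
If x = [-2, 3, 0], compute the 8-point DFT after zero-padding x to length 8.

Original 3-point DFT: [1, -3.5000-2.5981i, -3.5000+2.5981i]
Zero-padded 8-point DFT provides frequency interpolation.

DFT_8([x, 0, ...]) = [1, 0.1213-2.1213i, -2-3i, -4.1213-2.1213i, -5, -4.1213+2.1213i, -2+3i, 0.1213+2.1213i]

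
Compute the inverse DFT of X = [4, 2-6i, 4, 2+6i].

x[n] = (1/4) Σ(k=0 to 3) X[k] · e^(2πikn/4)

Computing each x[n]:
x[0] = 3
x[1] = 3
x[2] = 1
x[3] = -3

x = [3, 3, 1, -3]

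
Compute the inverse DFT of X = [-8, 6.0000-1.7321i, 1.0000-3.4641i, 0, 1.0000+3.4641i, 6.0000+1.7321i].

x[n] = (1/6) Σ(k=0 to 5) X[k] · e^(2πikn/6)

Computing each x[n]:
x[0] = 1
x[1] = 1
x[2] = -3
x[3] = -3
x[4] = -2
x[5] = -2

x = [1, 1, -3, -3, -2, -2]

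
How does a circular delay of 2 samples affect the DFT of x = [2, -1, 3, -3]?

Time shift by 2: X_shifted[k] = ω_4^(2k) · X[k]
Shifted x = [3, -3, 2, -1]

DFT(x[n-2]) = [1, 1+2i, 9, 1-2i]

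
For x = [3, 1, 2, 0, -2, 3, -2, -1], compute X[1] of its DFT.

X[1] = Σ(n=0 to 7) x[n] · ω_8^(1n) where ω_8 = e^(-2πi/8)
= (3)·ω_8^0 + (1)·ω_8^1 + (2)·ω_8^2 + (0)·ω_8^3 + (-2)·ω_8^4 + (3)·ω_8^5 + (-2)·ω_8^6 + (-1)·ω_8^7

X[1] = 2.8787-3.2929i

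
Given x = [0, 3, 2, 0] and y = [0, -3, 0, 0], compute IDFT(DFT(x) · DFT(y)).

(x ⊛ y)[n] = Σ(m=0 to 3) x[m] · y[(n-m) mod 4]

Computing each output sample:
(x ⊛ y)[0] = 0
(x ⊛ y)[1] = 0
(x ⊛ y)[2] = -9
(x ⊛ y)[3] = -6

x ⊛ y = [0, 0, -9, -6]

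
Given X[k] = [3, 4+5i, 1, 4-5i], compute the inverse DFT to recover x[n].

x[n] = (1/4) Σ(k=0 to 3) X[k] · e^(2πikn/4)

Computing each x[n]:
x[0] = 3
x[1] = -2
x[2] = -1
x[3] = 3

x = [3, -2, -1, 3]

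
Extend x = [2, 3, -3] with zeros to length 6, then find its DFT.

Original 3-point DFT: [2, 2.0000-5.1962i, 2.0000+5.1962i]
Zero-padded 6-point DFT provides frequency interpolation.

DFT_6([x, 0, ...]) = [2, 5, 2.0000-5.1962i, -4, 2.0000+5.1962i, 5]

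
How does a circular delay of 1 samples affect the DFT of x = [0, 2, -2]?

Time shift by 1: X_shifted[k] = ω_3^(1k) · X[k]
Shifted x = [-2, 0, 2]

DFT(x[n-1]) = [0, -3.0000+1.7321i, -3.0000-1.7321i]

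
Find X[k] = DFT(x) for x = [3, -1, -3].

X[k] = Σ(n=0 to 2) x[n] · ω_3^(nk)
where ω_3 = e^(-2πi/3)

Computing each X[k]:
X[0] = -1
X[1] = 5.0000-1.7321i
X[2] = 5.0000+1.7321i

X = [-1, 5.0000-1.7321i, 5.0000+1.7321i]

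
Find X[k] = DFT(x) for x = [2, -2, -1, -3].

X[k] = Σ(n=0 to 3) x[n] · ω_4^(nk)
where ω_4 = e^(-2πi/4)

Computing each X[k]:
X[0] = -4
X[1] = 3-1i
X[2] = 6
X[3] = 3+1i

X = [-4, 3-1i, 6, 3+1i]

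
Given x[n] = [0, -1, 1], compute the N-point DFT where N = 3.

X[k] = Σ(n=0 to 2) x[n] · ω_3^(nk)
where ω_3 = e^(-2πi/3)

Computing each X[k]:
X[0] = 0
X[1] = 1.7321i
X[2] = -1.7321i

X = [0, 1.7321i, -1.7321i]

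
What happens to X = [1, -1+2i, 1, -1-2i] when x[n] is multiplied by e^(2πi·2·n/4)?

Modulation property: DFT(ω_4^(-2n)·x[n]) = X[(k-2) mod 4], so circularly shift X by 2 positions.

X[k-2] = [1, -1-2i, 1, -1+2i]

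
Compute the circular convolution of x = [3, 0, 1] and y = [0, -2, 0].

(x ⊛ y)[n] = Σ(m=0 to 2) x[m] · y[(n-m) mod 3]

Computing each output sample:
(x ⊛ y)[0] = -2
(x ⊛ y)[1] = -6
(x ⊛ y)[2] = 0

x ⊛ y = [-2, -6, 0]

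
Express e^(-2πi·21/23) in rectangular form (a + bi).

ω_23^21 = e^(-2πi·21/23)
= cos(-2π·21/23) + i·sin(-2π·21/23)
= cos(-42π/23) + i·sin(-42π/23)

ω_23^21 = cos(-42π/23) + i·sin(-42π/23) = 0.8544+0.5196i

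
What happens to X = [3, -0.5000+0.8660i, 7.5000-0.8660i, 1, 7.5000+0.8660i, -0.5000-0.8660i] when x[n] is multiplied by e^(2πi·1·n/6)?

Modulation property: DFT(ω_6^(-1n)·x[n]) = X[(k-1) mod 6], so circularly shift X by 1 positions.

X[k-1] = [-0.5000-0.8660i, 3, -0.5000+0.8660i, 7.5000-0.8660i, 1, 7.5000+0.8660i]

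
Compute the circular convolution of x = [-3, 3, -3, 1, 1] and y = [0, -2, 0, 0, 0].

(x ⊛ y)[n] = Σ(m=0 to 4) x[m] · y[(n-m) mod 5]

Computing each output sample:
(x ⊛ y)[0] = -2
(x ⊛ y)[1] = 6
(x ⊛ y)[2] = -6
(x ⊛ y)[3] = 6
(x ⊛ y)[4] = -2

x ⊛ y = [-2, 6, -6, 6, -2]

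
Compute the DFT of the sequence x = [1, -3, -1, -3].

X[k] = Σ(n=0 to 3) x[n] · ω_4^(nk)
where ω_4 = e^(-2πi/4)

Computing each X[k]:
X[0] = -6
X[1] = 2
X[2] = 6
X[3] = 2

X = [-6, 2, 6, 2]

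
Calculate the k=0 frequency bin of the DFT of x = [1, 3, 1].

X[0] = Σ(n=0 to 2) x[n] · ω_3^0 = Σ x[n]
= (1) + (3) + (1)

X[0] = 5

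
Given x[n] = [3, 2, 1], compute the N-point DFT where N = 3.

X[k] = Σ(n=0 to 2) x[n] · ω_3^(nk)
where ω_3 = e^(-2πi/3)

Computing each X[k]:
X[0] = 6
X[1] = 1.5000-0.8660i
X[2] = 1.5000+0.8660i

X = [6, 1.5000-0.8660i, 1.5000+0.8660i]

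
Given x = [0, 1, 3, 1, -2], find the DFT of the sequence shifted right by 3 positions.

Time shift by 3: X_shifted[k] = ω_5^(3k) · X[k]
Shifted x = [3, 1, -2, 0, 1]

DFT(x[n-3]) = [3, 5.2361+1.1756i, 0.7639-1.9021i, 0.7639+1.9021i, 5.2361-1.1756i]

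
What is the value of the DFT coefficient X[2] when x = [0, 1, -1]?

X[2] = Σ(n=0 to 2) x[n] · ω_3^(2n) where ω_3 = e^(-2πi/3)
= (0)·ω_3^0 + (1)·ω_3^2 + (-1)·ω_3^4

X[2] = 1.7321i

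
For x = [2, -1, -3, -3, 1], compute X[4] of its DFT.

X[4] = Σ(n=0 to 4) x[n] · ω_5^(4n) where ω_5 = e^(-2πi/5)
= (2)·ω_5^0 + (-1)·ω_5^4 + (-3)·ω_5^8 + (-3)·ω_5^12 + (1)·ω_5^16

X[4] = 6.8541-1.9021i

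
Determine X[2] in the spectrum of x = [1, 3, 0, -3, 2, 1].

X[2] = Σ(n=0 to 5) x[n] · ω_6^(2n) where ω_6 = e^(-2πi/6)
= (1)·ω_6^0 + (3)·ω_6^2 + (0)·ω_6^4 + (-3)·ω_6^6 + (2)·ω_6^8 + (1)·ω_6^10

X[2] = -5.0000-3.4641i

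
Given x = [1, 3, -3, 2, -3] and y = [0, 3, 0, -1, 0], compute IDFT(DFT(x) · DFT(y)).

(x ⊛ y)[n] = Σ(m=0 to 4) x[m] · y[(n-m) mod 5]

Computing each output sample:
(x ⊛ y)[0] = -6
(x ⊛ y)[1] = 1
(x ⊛ y)[2] = 12
(x ⊛ y)[3] = -10
(x ⊛ y)[4] = 3

x ⊛ y = [-6, 1, 12, -10, 3]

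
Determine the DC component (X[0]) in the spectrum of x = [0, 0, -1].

X[0] = Σ(n=0 to 2) x[n] · ω_3^0 = Σ x[n]
= (0) + (0) + (-1)

X[0] = -1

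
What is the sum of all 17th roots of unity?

Sum of all nth roots of unity equals 0 for n > 1 (geometric series with r ≠ 1).

0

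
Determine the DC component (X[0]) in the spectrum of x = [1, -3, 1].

X[0] = Σ(n=0 to 2) x[n] · ω_3^0 = Σ x[n]
= (1) + (-3) + (1)

X[0] = -1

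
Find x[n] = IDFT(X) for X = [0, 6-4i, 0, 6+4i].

x[n] = (1/4) Σ(k=0 to 3) X[k] · e^(2πikn/4)

Computing each x[n]:
x[0] = 3
x[1] = 2
x[2] = -3
x[3] = -2

x = [3, 2, -3, -2]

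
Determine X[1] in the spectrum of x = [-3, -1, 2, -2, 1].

X[1] = Σ(n=0 to 4) x[n] · ω_5^(1n) where ω_5 = e^(-2πi/5)
= (-3)·ω_5^0 + (-1)·ω_5^1 + (2)·ω_5^2 + (-2)·ω_5^3 + (1)·ω_5^4

X[1] = -3.0000-0.4490i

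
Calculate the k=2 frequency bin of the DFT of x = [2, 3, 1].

X[2] = Σ(n=0 to 2) x[n] · ω_3^(2n) where ω_3 = e^(-2πi/3)
= (2)·ω_3^0 + (3)·ω_3^2 + (1)·ω_3^4

X[2] = 1.7321i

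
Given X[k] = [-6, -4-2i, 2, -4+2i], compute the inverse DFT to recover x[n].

x[n] = (1/4) Σ(k=0 to 3) X[k] · e^(2πikn/4)

Computing each x[n]:
x[0] = -3
x[1] = -1
x[2] = 1
x[3] = -3

x = [-3, -1, 1, -3]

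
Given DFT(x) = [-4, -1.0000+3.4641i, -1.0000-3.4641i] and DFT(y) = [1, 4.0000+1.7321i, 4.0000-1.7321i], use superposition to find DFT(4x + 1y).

By linearity: DFT(4x + 1y) = 4·DFT(x) + 1·DFT(y)
= 4·[-4, -1.0000+3.4641i, -1.0000-3.4641i] + 1·[1, 4.0000+1.7321i, 4.0000-1.7321i]

Computing element-wise:
Z[0] = 4·(-4) + 1·(1) = -15
Z[1] = 4·(-1.0000+3.4641i) + 1·(4.0000+1.7321i) = 15.5885i
Z[2] = 4·(-1.0000-3.4641i) + 1·(4.0000-1.7321i) = -15.5885i

DFT(4x + 1y) = 4·X + 1·Y = [-15, 15.5885i, -15.5885i]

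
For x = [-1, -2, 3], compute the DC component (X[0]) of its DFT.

X[0] = Σ(n=0 to 2) x[n] · ω_3^0 = Σ x[n]
= (-1) + (-2) + (3)

X[0] = 0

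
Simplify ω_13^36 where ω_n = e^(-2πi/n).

Since ω_13^13 = 1, powers reduce modulo 13.
36 mod 13 = 10
So ω_13^36 = ω_13^10 = e^(-2πi·10/13)

ω_13^36 = ω_13^10 = 0.1205+0.9927i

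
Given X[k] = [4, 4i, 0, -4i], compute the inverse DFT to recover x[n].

x[n] = (1/4) Σ(k=0 to 3) X[k] · e^(2πikn/4)

Computing each x[n]:
x[0] = 1
x[1] = -1
x[2] = 1
x[3] = 3

x = [1, -1, 1, 3]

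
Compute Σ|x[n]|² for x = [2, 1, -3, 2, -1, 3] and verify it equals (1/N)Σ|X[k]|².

Time domain:
Σ|x[n]|² = |2|² + |1|² + |-3|² + |2|² + |-1|² + |3|² = 28.0000

Frequency domain:
(1/6)Σ|X[k]|² = (1/6)(|4|² + |4.0000+3.4641i|² + |4|² + |-8|² + |4|² + |4.0000-3.4641i|²) = (1/6)·168.0000 = 28.0000

Both sides agree, confirming Parseval's theorem.

Σ|x[n]|² = (1/N)Σ|X[k]|² = 28.0000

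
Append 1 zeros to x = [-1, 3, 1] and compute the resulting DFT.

Original 3-point DFT: [3, -3.0000-1.7321i, -3.0000+1.7321i]
Zero-padded 4-point DFT provides frequency interpolation.

DFT_4([x, 0, ...]) = [3, -2-3i, -3, -2+3i]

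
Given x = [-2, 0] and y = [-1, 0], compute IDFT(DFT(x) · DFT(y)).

(x ⊛ y)[n] = Σ(m=0 to 1) x[m] · y[(n-m) mod 2]

Computing each output sample:
(x ⊛ y)[0] = 2
(x ⊛ y)[1] = 0

x ⊛ y = [2, 0]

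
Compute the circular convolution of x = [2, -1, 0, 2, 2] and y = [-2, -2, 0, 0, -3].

(x ⊛ y)[n] = Σ(m=0 to 4) x[m] · y[(n-m) mod 5]

Computing each output sample:
(x ⊛ y)[0] = -5
(x ⊛ y)[1] = -2
(x ⊛ y)[2] = -4
(x ⊛ y)[3] = -10
(x ⊛ y)[4] = -14

x ⊛ y = [-5, -2, -4, -10, -14]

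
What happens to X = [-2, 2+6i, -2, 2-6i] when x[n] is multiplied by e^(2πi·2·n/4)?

Modulation property: DFT(ω_4^(-2n)·x[n]) = X[(k-2) mod 4], so circularly shift X by 2 positions.

X[k-2] = [-2, 2-6i, -2, 2+6i]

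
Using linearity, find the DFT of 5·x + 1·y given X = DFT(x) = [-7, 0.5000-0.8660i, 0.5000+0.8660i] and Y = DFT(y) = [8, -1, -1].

By linearity: DFT(5x + 1y) = 5·DFT(x) + 1·DFT(y)
= 5·[-7, 0.5000-0.8660i, 0.5000+0.8660i] + 1·[8, -1, -1]

Computing element-wise:
Z[0] = 5·(-7) + 1·(8) = -27
Z[1] = 5·(0.5000-0.8660i) + 1·(-1) = 1.5000-4.3300i
Z[2] = 5·(0.5000+0.8660i) + 1·(-1) = 1.5000+4.3300i

DFT(5x + 1y) = 5·X + 1·Y = [-27, 1.5000-4.3300i, 1.5000+4.3300i]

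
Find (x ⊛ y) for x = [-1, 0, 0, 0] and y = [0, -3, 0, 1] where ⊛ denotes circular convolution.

(x ⊛ y)[n] = Σ(m=0 to 3) x[m] · y[(n-m) mod 4]

Computing each output sample:
(x ⊛ y)[0] = 0
(x ⊛ y)[1] = 3
(x ⊛ y)[2] = 0
(x ⊛ y)[3] = -1

x ⊛ y = [0, 3, 0, -1]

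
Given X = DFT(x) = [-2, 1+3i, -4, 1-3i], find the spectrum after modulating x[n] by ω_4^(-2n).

Modulation property: DFT(ω_4^(-2n)·x[n]) = X[(k-2) mod 4], so circularly shift X by 2 positions.

X[k-2] = [-4, 1-3i, -2, 1+3i]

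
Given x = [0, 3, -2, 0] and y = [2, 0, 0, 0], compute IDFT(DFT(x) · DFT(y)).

(x ⊛ y)[n] = Σ(m=0 to 3) x[m] · y[(n-m) mod 4]

Computing each output sample:
(x ⊛ y)[0] = 0
(x ⊛ y)[1] = 6
(x ⊛ y)[2] = -4
(x ⊛ y)[3] = 0

x ⊛ y = [0, 6, -4, 0]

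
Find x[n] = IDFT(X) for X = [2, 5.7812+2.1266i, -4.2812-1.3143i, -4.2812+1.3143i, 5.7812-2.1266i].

x[n] = (1/5) Σ(k=0 to 4) X[k] · e^(2πikn/5)

Computing each x[n]:
x[0] = 1
x[1] = 2
x[2] = -3
x[3] = -1
x[4] = 3

x = [1, 2, -3, -1, 3]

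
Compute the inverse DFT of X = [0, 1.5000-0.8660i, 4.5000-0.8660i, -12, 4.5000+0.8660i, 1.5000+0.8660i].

x[n] = (1/6) Σ(k=0 to 5) X[k] · e^(2πikn/6)

Computing each x[n]:
x[0] = 0
x[1] = 2
x[2] = -3
x[3] = 3
x[4] = -3
x[5] = 1

x = [0, 2, -3, 3, -3, 1]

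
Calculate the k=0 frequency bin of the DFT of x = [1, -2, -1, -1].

X[0] = Σ(n=0 to 3) x[n] · ω_4^0 = Σ x[n]
= (1) + (-2) + (-1) + (-1)

X[0] = -3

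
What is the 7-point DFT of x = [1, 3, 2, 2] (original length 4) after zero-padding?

Original 4-point DFT: [8, -1-1i, -2, -1+1i]
Zero-padded 7-point DFT provides frequency interpolation.

DFT_7([x, 0, ...]) = [8, 0.6235-5.1631i, -0.2225-0.4934i, -0.9010-1.6878i, -0.9010+1.6878i, -0.2225+0.4934i, 0.6235+5.1631i]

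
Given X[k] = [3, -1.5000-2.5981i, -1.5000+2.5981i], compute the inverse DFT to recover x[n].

x[n] = (1/3) Σ(k=0 to 2) X[k] · e^(2πikn/3)

Computing each x[n]:
x[0] = 0
x[1] = 3
x[2] = 0

x = [0, 3, 0]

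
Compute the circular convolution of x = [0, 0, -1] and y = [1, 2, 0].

(x ⊛ y)[n] = Σ(m=0 to 2) x[m] · y[(n-m) mod 3]

Computing each output sample:
(x ⊛ y)[0] = -2
(x ⊛ y)[1] = 0
(x ⊛ y)[2] = -1

x ⊛ y = [-2, 0, -1]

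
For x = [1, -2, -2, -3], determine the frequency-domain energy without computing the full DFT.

Parseval: Σ|x[n]|² = (1/N)Σ|X[k]|², so Σ|X[k]|² = N·Σ|x[n]|² = 4·18.0000

Σ|X[k]|² = N·Σ|x[n]|² = 4·18.0000 = 72.0000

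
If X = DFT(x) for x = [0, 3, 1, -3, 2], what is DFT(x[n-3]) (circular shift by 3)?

Time shift by 3: X_shifted[k] = ω_5^(3k) · X[k]
Shifted x = [1, -3, 2, 0, 3]

DFT(x[n-3]) = [3, -0.6180+4.5308i, 1.6180+5.4288i, 1.6180-5.4288i, -0.6180-4.5308i]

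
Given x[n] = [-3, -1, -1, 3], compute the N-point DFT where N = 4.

X[k] = Σ(n=0 to 3) x[n] · ω_4^(nk)
where ω_4 = e^(-2πi/4)

Computing each X[k]:
X[0] = -2
X[1] = -2+4i
X[2] = -6
X[3] = -2-4i

X = [-2, -2+4i, -6, -2-4i]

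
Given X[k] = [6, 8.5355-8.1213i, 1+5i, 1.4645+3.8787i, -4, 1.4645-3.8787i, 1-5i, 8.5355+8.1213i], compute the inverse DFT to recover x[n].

x[n] = (1/8) Σ(k=0 to 7) X[k] · e^(2πikn/8)

Computing each x[n]:
x[0] = 3
x[1] = 2
x[2] = 3
x[3] = 2
x[4] = -2
x[5] = -2
x[6] = -3
x[7] = 3

x = [3, 2, 3, 2, -2, -2, -3, 3]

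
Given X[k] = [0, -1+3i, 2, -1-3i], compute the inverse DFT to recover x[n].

x[n] = (1/4) Σ(k=0 to 3) X[k] · e^(2πikn/4)

Computing each x[n]:
x[0] = 0
x[1] = -2
x[2] = 1
x[3] = 1

x = [0, -2, 1, 1]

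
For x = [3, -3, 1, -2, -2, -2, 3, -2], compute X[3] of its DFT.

X[3] = Σ(n=0 to 7) x[n] · ω_8^(3n) where ω_8 = e^(-2πi/8)
= (3)·ω_8^0 + (-3)·ω_8^3 + (1)·ω_8^6 + (-2)·ω_8^9 + (-2)·ω_8^12 + (-2)·ω_8^15 + (3)·ω_8^18 + (-2)·ω_8^21

X[3] = 5.7071-1.2929i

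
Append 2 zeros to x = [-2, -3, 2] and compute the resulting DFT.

Original 3-point DFT: [-3, -1.5000+4.3301i, -1.5000-4.3301i]
Zero-padded 5-point DFT provides frequency interpolation.

DFT_5([x, 0, ...]) = [-3, -4.5451+1.6776i, 1.0451+3.6655i, 1.0451-3.6655i, -4.5451-1.6776i]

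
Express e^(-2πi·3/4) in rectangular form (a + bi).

ω_4^3 = e^(-2πi·3/4)
= cos(-2π·3/4) + i·sin(-2π·3/4)
= cos(-6π/4) + i·sin(-6π/4)

ω_4^3 = cos(-6π/4) + i·sin(-6π/4) = 1i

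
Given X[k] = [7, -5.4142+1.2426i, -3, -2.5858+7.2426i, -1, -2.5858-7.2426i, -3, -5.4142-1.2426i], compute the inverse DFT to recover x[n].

x[n] = (1/8) Σ(k=0 to 7) X[k] · e^(2πikn/8)

Computing each x[n]:
x[0] = -2
x[1] = -1
x[2] = 3
x[3] = 0
x[4] = 2
x[5] = 3
x[6] = 0
x[7] = 2

x = [-2, -1, 3, 0, 2, 3, 0, 2]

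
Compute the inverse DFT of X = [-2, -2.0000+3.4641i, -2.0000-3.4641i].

x[n] = (1/3) Σ(k=0 to 2) X[k] · e^(2πikn/3)

Computing each x[n]:
x[0] = -2
x[1] = -2
x[2] = 2

x = [-2, -2, 2]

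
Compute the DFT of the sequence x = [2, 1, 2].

X[k] = Σ(n=0 to 2) x[n] · ω_3^(nk)
where ω_3 = e^(-2πi/3)

Computing each X[k]:
X[0] = 5
X[1] = 0.5000+0.8660i
X[2] = 0.5000-0.8660i

X = [5, 0.5000+0.8660i, 0.5000-0.8660i]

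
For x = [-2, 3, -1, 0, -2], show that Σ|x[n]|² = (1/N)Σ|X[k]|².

Time domain:
Σ|x[n]|² = |-2|² + |3|² + |-1|² + |0|² + |-2|² = 18.0000

Frequency domain:
(1/5)Σ|X[k]|² = (1/5)(|-2|² + |-0.8820-4.1675i|² + |-3.1180-3.8900i|² + |-3.1180+3.8900i|² + |-0.8820+4.1675i|²) = (1/5)·90.0000 = 18.0000

Both sides agree, confirming Parseval's theorem.

Σ|x[n]|² = (1/N)Σ|X[k]|² = 18.0000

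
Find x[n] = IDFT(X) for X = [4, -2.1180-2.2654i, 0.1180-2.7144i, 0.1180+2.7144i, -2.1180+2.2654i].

x[n] = (1/5) Σ(k=0 to 4) X[k] · e^(2πikn/5)

Computing each x[n]:
x[0] = 0
x[1] = 2
x[2] = 1
x[3] = 2
x[4] = -1

x = [0, 2, 1, 2, -1]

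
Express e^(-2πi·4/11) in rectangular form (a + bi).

ω_11^4 = e^(-2πi·4/11)
= cos(-2π·4/11) + i·sin(-2π·4/11)
= cos(-8π/11) + i·sin(-8π/11)

ω_11^4 = cos(-8π/11) + i·sin(-8π/11) = -0.6549-0.7557i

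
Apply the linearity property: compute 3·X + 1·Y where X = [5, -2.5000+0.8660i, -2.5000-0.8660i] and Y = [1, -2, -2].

By linearity: DFT(3x + 1y) = 3·DFT(x) + 1·DFT(y)
= 3·[5, -2.5000+0.8660i, -2.5000-0.8660i] + 1·[1, -2, -2]

Computing element-wise:
Z[0] = 3·(5) + 1·(1) = 16
Z[1] = 3·(-2.5000+0.8660i) + 1·(-2) = -9.5000+2.5980i
Z[2] = 3·(-2.5000-0.8660i) + 1·(-2) = -9.5000-2.5980i

DFT(3x + 1y) = 3·X + 1·Y = [16, -9.5000+2.5980i, -9.5000-2.5980i]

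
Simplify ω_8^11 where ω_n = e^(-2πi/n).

Since ω_8^8 = 1, powers reduce modulo 8.
11 mod 8 = 3
So ω_8^11 = ω_8^3 = e^(-2πi·3/8)

ω_8^11 = ω_8^3 = -0.7071-0.7071i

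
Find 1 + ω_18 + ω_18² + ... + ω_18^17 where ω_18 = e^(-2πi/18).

Sum of all nth roots of unity equals 0 for n > 1 (geometric series with r ≠ 1).

0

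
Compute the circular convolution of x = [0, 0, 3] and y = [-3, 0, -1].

(x ⊛ y)[n] = Σ(m=0 to 2) x[m] · y[(n-m) mod 3]

Computing each output sample:
(x ⊛ y)[0] = 0
(x ⊛ y)[1] = -3
(x ⊛ y)[2] = -9

x ⊛ y = [0, -3, -9]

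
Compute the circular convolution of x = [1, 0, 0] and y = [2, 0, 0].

(x ⊛ y)[n] = Σ(m=0 to 2) x[m] · y[(n-m) mod 3]

Computing each output sample:
(x ⊛ y)[0] = 2
(x ⊛ y)[1] = 0
(x ⊛ y)[2] = 0

x ⊛ y = [2, 0, 0]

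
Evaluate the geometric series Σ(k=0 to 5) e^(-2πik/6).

Sum of all nth roots of unity equals 0 for n > 1 (geometric series with r ≠ 1).

0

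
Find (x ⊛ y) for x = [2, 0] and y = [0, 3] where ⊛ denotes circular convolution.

(x ⊛ y)[n] = Σ(m=0 to 1) x[m] · y[(n-m) mod 2]

Computing each output sample:
(x ⊛ y)[0] = 0
(x ⊛ y)[1] = 6

x ⊛ y = [0, 6]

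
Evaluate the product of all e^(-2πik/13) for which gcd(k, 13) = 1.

The primitive 13th roots of unity are ω_13^k for k coprime to 13: k ∈ {1, 2, 3, 4, 5, 6, 7, 8, 9, 10, 11, 12}
Their product equals the constant term of the cyclotomic polynomial Φ_13(x) up to sign.
For n ≥ 3, the product of all primitive nth roots of unity is 1. (For n=1 it is 1; for n=2 it is -1.)

1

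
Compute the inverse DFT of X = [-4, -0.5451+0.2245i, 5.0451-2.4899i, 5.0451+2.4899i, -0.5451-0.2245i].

x[n] = (1/5) Σ(k=0 to 4) X[k] · e^(2πikn/5)

Computing each x[n]:
x[0] = 1
x[1] = -2
x[2] = -1
x[3] = 1
x[4] = -3

x = [1, -2, -1, 1, -3]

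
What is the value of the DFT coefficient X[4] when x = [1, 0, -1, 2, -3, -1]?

X[4] = Σ(n=0 to 5) x[n] · ω_6^(4n) where ω_6 = e^(-2πi/6)
= (1)·ω_6^0 + (0)·ω_6^4 + (-1)·ω_6^8 + (2)·ω_6^12 + (-3)·ω_6^16 + (-1)·ω_6^20

X[4] = 5.5000-0.8660i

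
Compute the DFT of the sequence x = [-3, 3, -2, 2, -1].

X[k] = Σ(n=0 to 4) x[n] · ω_5^(nk)
where ω_5 = e^(-2πi/5)

Computing each X[k]:
X[0] = -1
X[1] = -2.3820-1.4531i
X[2] = -4.6180-6.1554i
X[3] = -4.6180+6.1554i
X[4] = -2.3820+1.4531i

X = [-1, -2.3820-1.4531i, -4.6180-6.1554i, -4.6180+6.1554i, -2.3820+1.4531i]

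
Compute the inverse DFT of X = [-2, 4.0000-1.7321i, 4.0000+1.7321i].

x[n] = (1/3) Σ(k=0 to 2) X[k] · e^(2πikn/3)

Computing each x[n]:
x[0] = 2
x[1] = -1
x[2] = -3

x = [2, -1, -3]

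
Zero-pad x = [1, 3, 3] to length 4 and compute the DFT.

Original 3-point DFT: [7, -2, -2]
Zero-padded 4-point DFT provides frequency interpolation.

DFT_4([x, 0, ...]) = [7, -2-3i, 1, -2+3i]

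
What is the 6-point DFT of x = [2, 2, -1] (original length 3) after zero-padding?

Original 3-point DFT: [3, 1.5000-2.5981i, 1.5000+2.5981i]
Zero-padded 6-point DFT provides frequency interpolation.

DFT_6([x, 0, ...]) = [3, 3.5000-0.8660i, 1.5000-2.5981i, -1, 1.5000+2.5981i, 3.5000+0.8660i]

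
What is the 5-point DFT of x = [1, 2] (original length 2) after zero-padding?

Original 2-point DFT: [3, -1]
Zero-padded 5-point DFT provides frequency interpolation.

DFT_5([x, 0, ...]) = [3, 1.6180-1.9021i, -0.6180-1.1756i, -0.6180+1.1756i, 1.6180+1.9021i]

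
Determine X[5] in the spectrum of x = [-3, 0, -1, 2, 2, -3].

X[5] = Σ(n=0 to 5) x[n] · ω_6^(5n) where ω_6 = e^(-2πi/6)
= (-3)·ω_6^0 + (0)·ω_6^5 + (-1)·ω_6^10 + (2)·ω_6^15 + (2)·ω_6^20 + (-3)·ω_6^25

X[5] = -7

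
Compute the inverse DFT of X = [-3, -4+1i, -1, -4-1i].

x[n] = (1/4) Σ(k=0 to 3) X[k] · e^(2πikn/4)

Computing each x[n]:
x[0] = -3
x[1] = -1
x[2] = 1
x[3] = 0

x = [-3, -1, 1, 0]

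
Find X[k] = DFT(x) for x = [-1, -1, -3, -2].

X[k] = Σ(n=0 to 3) x[n] · ω_4^(nk)
where ω_4 = e^(-2πi/4)

Computing each X[k]:
X[0] = -7
X[1] = 2-1i
X[2] = -1
X[3] = 2+1i

X = [-7, 2-1i, -1, 2+1i]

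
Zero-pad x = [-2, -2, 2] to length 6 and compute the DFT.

Original 3-point DFT: [-2, -2.0000+3.4641i, -2.0000-3.4641i]
Zero-padded 6-point DFT provides frequency interpolation.

DFT_6([x, 0, ...]) = [-2, -4, -2.0000+3.4641i, 2, -2.0000-3.4641i, -4]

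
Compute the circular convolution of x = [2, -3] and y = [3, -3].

(x ⊛ y)[n] = Σ(m=0 to 1) x[m] · y[(n-m) mod 2]

Computing each output sample:
(x ⊛ y)[0] = 15
(x ⊛ y)[1] = -15

x ⊛ y = [15, -15]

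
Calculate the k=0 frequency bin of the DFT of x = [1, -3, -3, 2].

X[0] = Σ(n=0 to 3) x[n] · ω_4^0 = Σ x[n]
= (1) + (-3) + (-3) + (2)

X[0] = -3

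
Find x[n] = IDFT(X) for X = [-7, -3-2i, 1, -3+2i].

x[n] = (1/4) Σ(k=0 to 3) X[k] · e^(2πikn/4)

Computing each x[n]:
x[0] = -3
x[1] = -1
x[2] = 0
x[3] = -3

x = [-3, -1, 0, -3]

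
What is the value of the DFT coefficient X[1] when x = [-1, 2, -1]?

X[1] = Σ(n=0 to 2) x[n] · ω_3^(1n) where ω_3 = e^(-2πi/3)
= (-1)·ω_3^0 + (2)·ω_3^1 + (-1)·ω_3^2

X[1] = -1.5000-2.5981i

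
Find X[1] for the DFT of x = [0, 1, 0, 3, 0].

X[1] = Σ(n=0 to 4) x[n] · ω_5^(1n) where ω_5 = e^(-2πi/5)
= (0)·ω_5^0 + (1)·ω_5^1 + (0)·ω_5^2 + (3)·ω_5^3 + (0)·ω_5^4

X[1] = -2.1180+0.8123i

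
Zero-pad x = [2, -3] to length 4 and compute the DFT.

Original 2-point DFT: [-1, 5]
Zero-padded 4-point DFT provides frequency interpolation.

DFT_4([x, 0, ...]) = [-1, 2+3i, 5, 2-3i]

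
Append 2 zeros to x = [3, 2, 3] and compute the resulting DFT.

Original 3-point DFT: [8, 0.5000+0.8660i, 0.5000-0.8660i]
Zero-padded 5-point DFT provides frequency interpolation.

DFT_5([x, 0, ...]) = [8, 1.1910-3.6655i, 2.3090+1.6776i, 2.3090-1.6776i, 1.1910+3.6655i]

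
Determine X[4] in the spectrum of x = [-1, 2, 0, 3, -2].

X[4] = Σ(n=0 to 4) x[n] · ω_5^(4n) where ω_5 = e^(-2πi/5)
= (-1)·ω_5^0 + (2)·ω_5^4 + (0)·ω_5^8 + (3)·ω_5^12 + (-2)·ω_5^16

X[4] = -3.4271+2.0409i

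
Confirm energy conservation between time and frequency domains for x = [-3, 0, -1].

Time domain:
Σ|x[n]|² = |-3|² + |0|² + |-1|² = 10.0000

Frequency domain:
(1/3)Σ|X[k]|² = (1/3)(|-4|² + |-2.5000-0.8660i|² + |-2.5000+0.8660i|²) = (1/3)·30.0000 = 10.0000

Both sides agree, confirming Parseval's theorem.

Σ|x[n]|² = (1/N)Σ|X[k]|² = 10.0000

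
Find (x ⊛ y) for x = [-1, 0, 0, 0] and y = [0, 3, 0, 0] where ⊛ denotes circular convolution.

(x ⊛ y)[n] = Σ(m=0 to 3) x[m] · y[(n-m) mod 4]

Computing each output sample:
(x ⊛ y)[0] = 0
(x ⊛ y)[1] = -3
(x ⊛ y)[2] = 0
(x ⊛ y)[3] = 0

x ⊛ y = [0, -3, 0, 0]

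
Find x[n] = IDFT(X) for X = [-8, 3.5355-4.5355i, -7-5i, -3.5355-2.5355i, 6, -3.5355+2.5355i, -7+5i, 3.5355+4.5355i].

x[n] = (1/8) Σ(k=0 to 7) X[k] · e^(2πikn/8)

Computing each x[n]:
x[0] = -2
x[1] = 2
x[2] = 2
x[3] = -3
x[4] = -2
x[5] = -3
x[6] = 1
x[7] = -3

x = [-2, 2, 2, -3, -2, -3, 1, -3]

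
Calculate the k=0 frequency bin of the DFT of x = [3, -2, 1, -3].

X[0] = Σ(n=0 to 3) x[n] · ω_4^0 = Σ x[n]
= (3) + (-2) + (1) + (-3)

X[0] = -1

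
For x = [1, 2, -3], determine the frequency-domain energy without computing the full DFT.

Parseval: Σ|x[n]|² = (1/N)Σ|X[k]|², so Σ|X[k]|² = N·Σ|x[n]|² = 3·14.0000

Σ|X[k]|² = N·Σ|x[n]|² = 3·14.0000 = 42.0000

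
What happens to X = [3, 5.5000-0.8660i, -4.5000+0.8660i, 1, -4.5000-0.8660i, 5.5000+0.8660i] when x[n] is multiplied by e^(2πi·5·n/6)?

Modulation property: DFT(ω_6^(-5n)·x[n]) = X[(k-5) mod 6], so circularly shift X by 5 positions.

X[k-5] = [5.5000-0.8660i, -4.5000+0.8660i, 1, -4.5000-0.8660i, 5.5000+0.8660i, 3]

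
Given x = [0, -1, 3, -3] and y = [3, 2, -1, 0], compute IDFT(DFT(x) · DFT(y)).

(x ⊛ y)[n] = Σ(m=0 to 3) x[m] · y[(n-m) mod 4]

Computing each output sample:
(x ⊛ y)[0] = -9
(x ⊛ y)[1] = 0
(x ⊛ y)[2] = 7
(x ⊛ y)[3] = -2

x ⊛ y = [-9, 0, 7, -2]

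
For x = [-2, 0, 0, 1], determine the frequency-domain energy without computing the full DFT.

Parseval: Σ|x[n]|² = (1/N)Σ|X[k]|², so Σ|X[k]|² = N·Σ|x[n]|² = 4·5.0000

Σ|X[k]|² = N·Σ|x[n]|² = 4·5.0000 = 20.0000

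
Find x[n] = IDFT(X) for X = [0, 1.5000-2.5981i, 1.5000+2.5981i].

x[n] = (1/3) Σ(k=0 to 2) X[k] · e^(2πikn/3)

Computing each x[n]:
x[0] = 1
x[1] = 1
x[2] = -2

x = [1, 1, -2]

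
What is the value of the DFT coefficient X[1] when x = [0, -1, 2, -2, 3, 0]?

X[1] = Σ(n=0 to 5) x[n] · ω_6^(1n) where ω_6 = e^(-2πi/6)
= (0)·ω_6^0 + (-1)·ω_6^1 + (2)·ω_6^2 + (-2)·ω_6^3 + (3)·ω_6^4 + (0)·ω_6^5

X[1] = -1.0000+1.7321i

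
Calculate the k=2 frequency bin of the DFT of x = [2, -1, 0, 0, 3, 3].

X[2] = Σ(n=0 to 5) x[n] · ω_6^(2n) where ω_6 = e^(-2πi/6)
= (2)·ω_6^0 + (-1)·ω_6^2 + (0)·ω_6^4 + (0)·ω_6^6 + (3)·ω_6^8 + (3)·ω_6^10

X[2] = -0.5000+0.8660i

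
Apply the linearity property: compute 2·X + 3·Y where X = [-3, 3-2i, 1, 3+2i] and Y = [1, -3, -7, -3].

By linearity: DFT(2x + 3y) = 2·DFT(x) + 3·DFT(y)
= 2·[-3, 3-2i, 1, 3+2i] + 3·[1, -3, -7, -3]

Computing element-wise:
Z[0] = 2·(-3) + 3·(1) = -3
Z[1] = 2·(3-2i) + 3·(-3) = -3-4i
Z[2] = 2·(1) + 3·(-7) = -19
Z[3] = 2·(3+2i) + 3·(-3) = -3+4i

DFT(2x + 3y) = 2·X + 3·Y = [-3, -3-4i, -19, -3+4i]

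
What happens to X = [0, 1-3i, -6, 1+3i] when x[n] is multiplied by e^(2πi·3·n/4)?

Modulation property: DFT(ω_4^(-3n)·x[n]) = X[(k-3) mod 4], so circularly shift X by 3 positions.

X[k-3] = [1-3i, -6, 1+3i, 0]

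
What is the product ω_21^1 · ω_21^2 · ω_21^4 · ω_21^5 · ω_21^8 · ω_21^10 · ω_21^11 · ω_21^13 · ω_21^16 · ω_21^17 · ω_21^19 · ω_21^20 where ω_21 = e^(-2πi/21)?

The primitive 21st roots of unity are ω_21^k for k coprime to 21: k ∈ {1, 2, 4, 5, 8, 10, 11, 13, 16, 17, 19, 20}
Their product equals the constant term of the cyclotomic polynomial Φ_21(x) up to sign.
For n ≥ 3, the product of all primitive nth roots of unity is 1. (For n=1 it is 1; for n=2 it is -1.)

1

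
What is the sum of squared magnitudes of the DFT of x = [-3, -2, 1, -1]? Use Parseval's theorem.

Parseval: Σ|x[n]|² = (1/N)Σ|X[k]|², so Σ|X[k]|² = N·Σ|x[n]|² = 4·15.0000

Σ|X[k]|² = N·Σ|x[n]|² = 4·15.0000 = 60.0000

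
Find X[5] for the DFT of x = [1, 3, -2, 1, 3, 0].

X[5] = Σ(n=0 to 5) x[n] · ω_6^(5n) where ω_6 = e^(-2πi/6)
= (1)·ω_6^0 + (3)·ω_6^5 + (-2)·ω_6^10 + (1)·ω_6^15 + (3)·ω_6^20 + (0)·ω_6^25

X[5] = 1.0000-1.7321i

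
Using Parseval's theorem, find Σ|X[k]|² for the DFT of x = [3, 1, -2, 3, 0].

Parseval: Σ|x[n]|² = (1/N)Σ|X[k]|², so Σ|X[k]|² = N·Σ|x[n]|² = 5·23.0000

Σ|X[k]|² = N·Σ|x[n]|² = 5·23.0000 = 115.0000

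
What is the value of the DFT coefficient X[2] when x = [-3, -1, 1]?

X[2] = Σ(n=0 to 2) x[n] · ω_3^(2n) where ω_3 = e^(-2πi/3)
= (-3)·ω_3^0 + (-1)·ω_3^2 + (1)·ω_3^4

X[2] = -3.0000-1.7321i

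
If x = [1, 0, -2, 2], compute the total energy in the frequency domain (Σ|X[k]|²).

Parseval: Σ|x[n]|² = (1/N)Σ|X[k]|², so Σ|X[k]|² = N·Σ|x[n]|² = 4·9.0000

Σ|X[k]|² = N·Σ|x[n]|² = 4·9.0000 = 36.0000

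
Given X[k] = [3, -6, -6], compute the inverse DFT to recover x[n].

x[n] = (1/3) Σ(k=0 to 2) X[k] · e^(2πikn/3)

Computing each x[n]:
x[0] = -3
x[1] = 3
x[2] = 3

x = [-3, 3, 3]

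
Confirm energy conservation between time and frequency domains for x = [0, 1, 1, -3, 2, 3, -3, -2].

Time domain:
Σ|x[n]|² = |0|² + |1|² + |1|² + |-3|² + |2|² + |3|² + |-3|² + |-2|² = 37.0000

Frequency domain:
(1/8)Σ|X[k]|² = (1/8)(|-1|² + |-2.7071-1.8787i|² + |4-9i|² + |-1.2929+6.1213i|² + |1|² + |-1.2929-6.1213i|² + |4+9i|² + |-2.7071+1.8787i|²) = (1/8)·296.0000 = 37.0000

Both sides agree, confirming Parseval's theorem.

Σ|x[n]|² = (1/N)Σ|X[k]|² = 37.0000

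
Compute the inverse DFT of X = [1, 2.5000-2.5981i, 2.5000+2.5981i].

x[n] = (1/3) Σ(k=0 to 2) X[k] · e^(2πikn/3)

Computing each x[n]:
x[0] = 2
x[1] = 1
x[2] = -2

x = [2, 1, -2]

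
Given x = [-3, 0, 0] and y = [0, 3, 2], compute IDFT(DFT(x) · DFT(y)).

(x ⊛ y)[n] = Σ(m=0 to 2) x[m] · y[(n-m) mod 3]

Computing each output sample:
(x ⊛ y)[0] = 0
(x ⊛ y)[1] = -9
(x ⊛ y)[2] = -6

x ⊛ y = [0, -9, -6]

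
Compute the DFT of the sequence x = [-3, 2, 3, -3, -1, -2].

X[k] = Σ(n=0 to 5) x[n] · ω_6^(nk)
where ω_6 = e^(-2πi/6)

Computing each X[k]:
X[0] = -4
X[1] = -1.0000-6.9282i
X[2] = -7
X[3] = 2
X[4] = -7
X[5] = -1.0000+6.9282i

X = [-4, -1.0000-6.9282i, -7, 2, -7, -1.0000+6.9282i]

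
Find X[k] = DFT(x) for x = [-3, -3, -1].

X[k] = Σ(n=0 to 2) x[n] · ω_3^(nk)
where ω_3 = e^(-2πi/3)

Computing each X[k]:
X[0] = -7
X[1] = -1.0000+1.7321i
X[2] = -1.0000-1.7321i

X = [-7, -1.0000+1.7321i, -1.0000-1.7321i]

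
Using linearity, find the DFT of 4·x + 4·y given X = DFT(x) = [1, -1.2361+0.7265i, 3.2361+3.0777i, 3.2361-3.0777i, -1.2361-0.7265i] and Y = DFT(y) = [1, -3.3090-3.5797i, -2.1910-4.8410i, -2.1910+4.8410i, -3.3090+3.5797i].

By linearity: DFT(4x + 4y) = 4·DFT(x) + 4·DFT(y)
= 4·[1, -1.2361+0.7265i, 3.2361+3.0777i, 3.2361-3.0777i, -1.2361-0.7265i] + 4·[1, -3.3090-3.5797i, -2.1910-4.8410i, -2.1910+4.8410i, -3.3090+3.5797i]

Computing element-wise:
Z[0] = 4·(1) + 4·(1) = 8
Z[1] = 4·(-1.2361+0.7265i) + 4·(-3.3090-3.5797i) = -18.1804-11.4128i
Z[2] = 4·(3.2361+3.0777i) + 4·(-2.1910-4.8410i) = 4.1804-7.0532i
Z[3] = 4·(3.2361-3.0777i) + 4·(-2.1910+4.8410i) = 4.1804+7.0532i
Z[4] = 4·(-1.2361-0.7265i) + 4·(-3.3090+3.5797i) = -18.1804+11.4128i

DFT(4x + 4y) = 4·X + 4·Y = [8, -18.1804-11.4128i, 4.1804-7.0532i, 4.1804+7.0532i, -18.1804+11.4128i]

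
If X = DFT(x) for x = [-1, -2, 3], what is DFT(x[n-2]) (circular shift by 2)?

Time shift by 2: X_shifted[k] = ω_3^(2k) · X[k]
Shifted x = [-2, 3, -1]

DFT(x[n-2]) = [0, -3.0000-3.4641i, -3.0000+3.4641i]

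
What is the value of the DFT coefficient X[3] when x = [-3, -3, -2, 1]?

X[3] = Σ(n=0 to 3) x[n] · ω_4^(3n) where ω_4 = e^(-2πi/4)
= (-3)·ω_4^0 + (-3)·ω_4^3 + (-2)·ω_4^6 + (1)·ω_4^9

X[3] = -1-4i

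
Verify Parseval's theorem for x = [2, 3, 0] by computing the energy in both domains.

Time domain:
Σ|x[n]|² = |2|² + |3|² + |0|² = 13.0000

Frequency domain:
(1/3)Σ|X[k]|² = (1/3)(|5|² + |0.5000-2.5981i|² + |0.5000+2.5981i|²) = (1/3)·39.0000 = 13.0000

Both sides agree, confirming Parseval's theorem.

Σ|x[n]|² = (1/N)Σ|X[k]|² = 13.0000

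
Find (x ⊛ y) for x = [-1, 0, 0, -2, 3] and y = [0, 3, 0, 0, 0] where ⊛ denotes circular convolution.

(x ⊛ y)[n] = Σ(m=0 to 4) x[m] · y[(n-m) mod 5]

Computing each output sample:
(x ⊛ y)[0] = 9
(x ⊛ y)[1] = -3
(x ⊛ y)[2] = 0
(x ⊛ y)[3] = 0
(x ⊛ y)[4] = -6

x ⊛ y = [9, -3, 0, 0, -6]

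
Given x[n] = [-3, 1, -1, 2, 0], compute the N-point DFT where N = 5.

X[k] = Σ(n=0 to 4) x[n] · ω_5^(nk)
where ω_5 = e^(-2πi/5)

Computing each X[k]:
X[0] = -1
X[1] = -3.5000+0.8123i
X[2] = -3.5000-3.4410i
X[3] = -3.5000+3.4410i
X[4] = -3.5000-0.8123i

X = [-1, -3.5000+0.8123i, -3.5000-3.4410i, -3.5000+3.4410i, -3.5000-0.8123i]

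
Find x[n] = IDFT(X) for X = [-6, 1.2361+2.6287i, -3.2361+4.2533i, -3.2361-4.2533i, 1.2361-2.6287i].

x[n] = (1/5) Σ(k=0 to 4) X[k] · e^(2πikn/5)

Computing each x[n]:
x[0] = -2
x[1] = -2
x[2] = -1
x[3] = -3
x[4] = 2

x = [-2, -2, -1, -3, 2]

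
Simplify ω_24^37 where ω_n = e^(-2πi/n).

Since ω_24^24 = 1, powers reduce modulo 24.
37 mod 24 = 13
So ω_24^37 = ω_24^13 = e^(-2πi·13/24)

ω_24^37 = ω_24^13 = -0.9659+0.2588i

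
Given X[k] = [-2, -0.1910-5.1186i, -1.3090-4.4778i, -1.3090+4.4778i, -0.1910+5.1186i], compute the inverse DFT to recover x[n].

x[n] = (1/5) Σ(k=0 to 4) X[k] · e^(2πikn/5)

Computing each x[n]:
x[0] = -1
x[1] = 3
x[2] = -1
x[3] = 0
x[4] = -3

x = [-1, 3, -1, 0, -3]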